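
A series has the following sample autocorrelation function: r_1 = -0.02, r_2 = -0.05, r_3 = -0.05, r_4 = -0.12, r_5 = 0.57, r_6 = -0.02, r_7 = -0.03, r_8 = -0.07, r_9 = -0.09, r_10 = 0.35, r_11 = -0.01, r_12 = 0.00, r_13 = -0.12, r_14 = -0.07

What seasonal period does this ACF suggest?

The largest autocorrelation is r_5 = 0.57, with a weaker echo at lag 10 (0.35); the remaining lags stay at or below 0.00.
The dominant spike at lag 5 indicates a seasonal period of 5.

5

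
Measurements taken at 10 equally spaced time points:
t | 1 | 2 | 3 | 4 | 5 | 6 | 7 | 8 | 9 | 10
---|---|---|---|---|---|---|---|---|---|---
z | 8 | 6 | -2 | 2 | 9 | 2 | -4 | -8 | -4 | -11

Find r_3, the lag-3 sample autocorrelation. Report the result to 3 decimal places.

Mean z̄ = (8 + 6 − 2 + 2 + 9 + 2 − 4 − 8 − 4 − 11)/10 = -0.2000
Numerator Σ_{t=1}^{7}(z_t−z̄)(z_{t+3}−z̄) = 23.6800
Denominator Σ(z_t−z̄)² = 409.6000
r_3 = 23.6800 / 409.6000 = 0.058

0.058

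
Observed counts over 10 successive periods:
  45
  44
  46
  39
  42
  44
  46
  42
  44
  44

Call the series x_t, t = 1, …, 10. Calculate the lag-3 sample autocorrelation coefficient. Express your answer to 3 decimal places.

Mean x̄ = (45 + 44 + 46 + 39 + 42 + 44 + 46 + 42 + 44 + 44)/10 = 43.6000
Numerator Σ_{t=1}^{7}(x_t−x̄)(x_{t+3}−x̄) = -13.4800
Denominator Σ(x_t−x̄)² = 40.4000
r_3 = -13.4800 / 40.4000 = -0.334

-0.334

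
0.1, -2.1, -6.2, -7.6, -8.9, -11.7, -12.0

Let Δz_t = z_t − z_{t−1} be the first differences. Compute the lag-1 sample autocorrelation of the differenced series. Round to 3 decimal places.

First differences Δz: -2.2, -4.1, -1.4, -1.3, -2.8, -0.3
Mean of differences = -2.0167
Numerator Σ(Δz_t−Δz̄)(Δz_{t+1}−Δz̄) = -2.3669
Denominator Σ(Δz_t−Δz̄)² = 8.8283
r_1(Δz) = -2.3669 / 8.8283 = -0.268

-0.268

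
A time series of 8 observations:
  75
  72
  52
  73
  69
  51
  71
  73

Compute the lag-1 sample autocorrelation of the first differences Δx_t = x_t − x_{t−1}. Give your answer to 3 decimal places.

-0.435

First differences Δx: -3, -20, 21, -4, -18, 20, 2
Mean of differences = -0.2857
Numerator Σ(Δx_t−Δx̄)(Δx_{t+1}−Δx̄) = -692.3673
Denominator Σ(Δx_t−Δx̄)² = 1593.4286
r_1(Δx) = -692.3673 / 1593.4286 = -0.435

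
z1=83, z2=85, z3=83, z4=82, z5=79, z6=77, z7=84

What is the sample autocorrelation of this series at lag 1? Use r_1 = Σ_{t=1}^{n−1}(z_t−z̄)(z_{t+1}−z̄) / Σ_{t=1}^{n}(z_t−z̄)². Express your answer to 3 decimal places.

0.213

Mean z̄ = (83 + 85 + 83 + 82 + 79 + 77 + 84)/7 = 81.8571
Numerator Σ_{t=1}^{6}(z_t−z̄)(z_{t+1}−z̄) = 10.4082
Denominator Σ(z_t−z̄)² = 48.8571
r_1 = 10.4082 / 48.8571 = 0.213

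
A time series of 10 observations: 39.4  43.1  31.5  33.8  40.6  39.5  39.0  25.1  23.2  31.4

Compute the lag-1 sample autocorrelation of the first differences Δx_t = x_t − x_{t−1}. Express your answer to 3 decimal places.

First differences Δx: 3.7, -11.6, 2.3, 6.8, -1.1, -0.5, -13.9, -1.9, 8.2
Mean of differences = -0.8889
Numerator Σ(Δx_t−Δx̄)(Δx_{t+1}−Δx̄) = -61.5890
Denominator Σ(Δx_t−Δx̄)² = 458.1889
r_1(Δx) = -61.5890 / 458.1889 = -0.134

-0.134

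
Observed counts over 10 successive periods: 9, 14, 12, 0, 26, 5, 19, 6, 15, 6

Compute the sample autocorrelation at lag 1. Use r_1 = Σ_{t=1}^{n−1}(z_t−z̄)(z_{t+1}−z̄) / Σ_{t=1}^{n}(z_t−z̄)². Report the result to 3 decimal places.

Mean z̄ = (9 + 14 + 12 + 0 + 26 + 5 + 19 + 6 + 15 + 6)/10 = 11.2000
Numerator Σ_{t=1}^{9}(z_t−z̄)(z_{t+1}−z̄) = -398.8400
Denominator Σ(z_t−z̄)² = 525.6000
r_1 = -398.8400 / 525.6000 = -0.759

-0.759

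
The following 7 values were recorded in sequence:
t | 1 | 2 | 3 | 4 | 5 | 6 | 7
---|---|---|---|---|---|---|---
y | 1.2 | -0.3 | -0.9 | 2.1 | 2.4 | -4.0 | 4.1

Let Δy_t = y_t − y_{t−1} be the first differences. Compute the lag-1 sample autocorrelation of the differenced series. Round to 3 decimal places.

First differences Δy: -1.5, -0.6, 3.0, 0.3, -6.4, 8.1
Mean of differences = 0.4833
Numerator Σ(Δy_t−Δȳ)(Δy_{t+1}−Δȳ) = -52.2053
Denominator Σ(Δy_t−Δȳ)² = 116.8683
r_1(Δy) = -52.2053 / 116.8683 = -0.447

-0.447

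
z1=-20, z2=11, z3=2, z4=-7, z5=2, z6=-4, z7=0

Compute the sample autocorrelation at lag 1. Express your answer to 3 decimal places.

-0.413

Mean z̄ = (-20 + 11 + 2 − 7 + 2 − 4 + 0)/7 = -2.2857
Numerator Σ_{t=1}^{6}(z_t−z̄)(z_{t+1}−z̄) = -230.0816
Denominator Σ(z_t−z̄)² = 557.4286
r_1 = -230.0816 / 557.4286 = -0.413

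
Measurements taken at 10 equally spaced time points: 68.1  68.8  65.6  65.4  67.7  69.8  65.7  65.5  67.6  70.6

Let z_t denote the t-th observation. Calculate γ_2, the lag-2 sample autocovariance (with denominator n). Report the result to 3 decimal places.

-2.053

Mean z̄ = (68.1 + 68.8 + 65.6 + 65.4 + 67.7 + 69.8 + 65.7 + 65.5 + 67.6 + 70.6)/10 = 67.4800
Σ_{t=1}^{8}(z_t−z̄)(z_{t+2}−z̄) = -20.5268
γ_2 = -20.5268 / 10 = -2.053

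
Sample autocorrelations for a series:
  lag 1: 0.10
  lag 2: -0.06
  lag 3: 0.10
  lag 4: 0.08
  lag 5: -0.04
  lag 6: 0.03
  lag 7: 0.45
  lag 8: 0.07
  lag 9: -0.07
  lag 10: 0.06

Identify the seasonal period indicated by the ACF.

7

The largest autocorrelation is r_7 = 0.45; the remaining lags stay at or below 0.10.
The dominant spike at lag 7 indicates a seasonal period of 7.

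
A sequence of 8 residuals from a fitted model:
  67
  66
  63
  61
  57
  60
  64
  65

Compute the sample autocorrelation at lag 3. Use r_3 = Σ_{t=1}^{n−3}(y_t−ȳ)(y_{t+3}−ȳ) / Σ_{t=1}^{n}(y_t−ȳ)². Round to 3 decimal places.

Mean ȳ = (67 + 66 + 63 + 61 + 57 + 60 + 64 + 65)/8 = 62.8750
Numerator Σ_{t=1}^{5}(y_t−ȳ)(y_{t+3}−ȳ) = -41.0469
Denominator Σ(y_t−ȳ)² = 78.8750
r_3 = -41.0469 / 78.8750 = -0.520

-0.520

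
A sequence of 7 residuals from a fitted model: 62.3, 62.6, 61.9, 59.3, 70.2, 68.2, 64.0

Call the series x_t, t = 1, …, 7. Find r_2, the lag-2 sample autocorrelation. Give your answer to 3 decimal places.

-0.258

Mean x̄ = (62.3 + 62.6 + 61.9 + 59.3 + 70.2 + 68.2 + 64.0)/7 = 64.0714
Deviations from mean: -1.7714, -1.4714, -2.1714, -4.7714, 6.1286, 4.1286, -0.0714
Σ(x_t−x̄)(x_{t+2}−x̄) = (3.8465) + (7.0208) + (-13.3078) + (-19.6992) + (-0.4378) = -22.5773
Denominator Σ(x_t−x̄)² = 87.3943
r_2 = -22.5773 / 87.3943 = -0.258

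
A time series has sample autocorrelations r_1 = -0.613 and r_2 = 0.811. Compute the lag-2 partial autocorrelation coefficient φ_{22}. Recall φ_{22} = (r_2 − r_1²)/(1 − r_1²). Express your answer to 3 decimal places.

φ_{22} = (r_2 − r_1²) / (1 − r_1²)
r_1² = (-0.613)² = 0.375769
Numerator = 0.811 − 0.3758 = 0.4352; denominator = 1 − 0.3758 = 0.6242
φ_{22} = 0.4352 / 0.6242 = 0.697

0.697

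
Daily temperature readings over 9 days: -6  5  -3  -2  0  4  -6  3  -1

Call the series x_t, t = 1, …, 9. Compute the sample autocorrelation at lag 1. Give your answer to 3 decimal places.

Mean x̄ = (-6 + 5 − 3 − 2 + 0 + 4 − 6 + 3 − 1)/9 = -0.6667
Numerator Σ_{t=1}^{8}(x_t−x̄)(x_{t+1}−x̄) = -83.7778
Denominator Σ(x_t−x̄)² = 132.0000
r_1 = -83.7778 / 132.0000 = -0.635

-0.635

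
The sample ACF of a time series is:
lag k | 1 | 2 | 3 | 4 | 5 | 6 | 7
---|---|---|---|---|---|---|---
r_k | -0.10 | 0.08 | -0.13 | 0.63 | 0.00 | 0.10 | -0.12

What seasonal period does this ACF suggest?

4

The largest autocorrelation is r_4 = 0.63; the remaining lags stay at or below 0.10.
The dominant spike at lag 4 indicates a seasonal period of 4.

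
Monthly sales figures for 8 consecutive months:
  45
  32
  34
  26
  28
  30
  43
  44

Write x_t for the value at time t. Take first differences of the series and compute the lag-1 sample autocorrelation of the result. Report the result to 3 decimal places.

-0.032

First differences Δx: -13, 2, -8, 2, 2, 13, 1
Mean of differences = -0.1429
Numerator Σ(Δx_t−Δx̄)(Δx_{t+1}−Δx̄) = -13.4490
Denominator Σ(Δx_t−Δx̄)² = 414.8571
r_1(Δx) = -13.4490 / 414.8571 = -0.032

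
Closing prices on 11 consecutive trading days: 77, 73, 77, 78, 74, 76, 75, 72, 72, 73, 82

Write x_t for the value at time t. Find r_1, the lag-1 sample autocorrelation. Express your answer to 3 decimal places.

Mean x̄ = (77 + 73 + 77 + 78 + 74 + 76 + 75 + 72 + 72 + 73 + 82)/11 = 75.3636
Numerator Σ_{t=1}^{10}(x_t−x̄)(x_{t+1}−x̄) = -3.3140
Denominator Σ(x_t−x̄)² = 92.5455
r_1 = -3.3140 / 92.5455 = -0.036

-0.036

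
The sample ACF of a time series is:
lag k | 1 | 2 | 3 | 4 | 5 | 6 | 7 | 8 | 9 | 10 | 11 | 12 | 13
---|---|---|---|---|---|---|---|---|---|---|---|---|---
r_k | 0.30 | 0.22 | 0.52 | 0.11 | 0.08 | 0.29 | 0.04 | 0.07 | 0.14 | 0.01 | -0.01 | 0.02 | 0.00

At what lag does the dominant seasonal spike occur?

The largest autocorrelation is r_3 = 0.52; the remaining lags stay at or below 0.30. The elevated value at lag 1 (0.30), dropping to 0.22 at lag 2, reflects decaying short-term dependence rather than seasonality.
The dominant spike at lag 3 indicates a seasonal period of 3.

3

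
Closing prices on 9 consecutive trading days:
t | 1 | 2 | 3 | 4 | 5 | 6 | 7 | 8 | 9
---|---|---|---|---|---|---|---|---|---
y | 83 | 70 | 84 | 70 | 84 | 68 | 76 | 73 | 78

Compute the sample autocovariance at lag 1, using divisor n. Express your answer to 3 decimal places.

Mean ȳ = (83 + 70 + 84 + 70 + 84 + 68 + 76 + 73 + 78)/9 = 76.2222
Σ_{t=1}^{8}(y_t−ȳ)(y_{t+1}−ȳ) = -254.4938
γ_1 = -254.4938 / 9 = -28.277

-28.277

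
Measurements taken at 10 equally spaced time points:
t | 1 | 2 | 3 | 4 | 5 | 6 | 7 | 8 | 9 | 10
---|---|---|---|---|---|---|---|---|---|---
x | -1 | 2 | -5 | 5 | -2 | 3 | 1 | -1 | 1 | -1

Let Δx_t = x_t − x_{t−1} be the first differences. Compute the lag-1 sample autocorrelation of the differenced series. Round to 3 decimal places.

-0.847

First differences Δx: 3, -7, 10, -7, 5, -2, -2, 2, -2
Mean of differences = 0.0000
Numerator Σ(Δx_t−Δx̄)(Δx_{t+1}−Δx̄) = -210.0000
Denominator Σ(Δx_t−Δx̄)² = 248.0000
r_1(Δx) = -210.0000 / 248.0000 = -0.847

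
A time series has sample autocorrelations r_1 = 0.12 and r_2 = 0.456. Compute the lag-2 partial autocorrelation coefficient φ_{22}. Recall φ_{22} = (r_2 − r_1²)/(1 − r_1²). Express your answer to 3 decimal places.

0.448

φ_{22} = (r_2 − r_1²) / (1 − r_1²)
r_1² = (0.12)² = 0.0144
Numerator = 0.456 − 0.0144 = 0.4416; denominator = 1 − 0.0144 = 0.9856
φ_{22} = 0.4416 / 0.9856 = 0.448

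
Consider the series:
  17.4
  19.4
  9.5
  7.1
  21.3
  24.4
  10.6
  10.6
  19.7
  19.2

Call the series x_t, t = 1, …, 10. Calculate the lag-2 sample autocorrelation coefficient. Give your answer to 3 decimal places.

Mean x̄ = (17.4 + 19.4 + 9.5 + 7.1 + 21.3 + 24.4 + 10.6 + 10.6 + 19.7 + 19.2)/10 = 15.9200
Numerator Σ_{t=1}^{8}(x_t−x̄)(x_{t+2}−x̄) = -260.8228
Denominator Σ(x_t−x̄)² = 315.8160
r_2 = -260.8228 / 315.8160 = -0.826

-0.826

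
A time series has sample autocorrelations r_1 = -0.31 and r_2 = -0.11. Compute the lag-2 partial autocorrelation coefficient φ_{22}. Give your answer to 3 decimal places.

φ_{22} = (r_2 − r_1²) / (1 − r_1²)
r_1² = (-0.31)² = 0.0961
Numerator = -0.11 − 0.0961 = -0.2061; denominator = 1 − 0.0961 = 0.9039
φ_{22} = -0.2061 / 0.9039 = -0.228

-0.228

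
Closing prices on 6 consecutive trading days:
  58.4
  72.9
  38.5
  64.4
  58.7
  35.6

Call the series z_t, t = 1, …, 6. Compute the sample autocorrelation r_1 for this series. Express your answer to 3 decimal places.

-0.391

Mean z̄ = (58.4 + 72.9 + 38.5 + 64.4 + 58.7 + 35.6)/6 = 54.7500
Σ(z_t−z̄)(z_{t+1}−z̄) = (66.2475) + (-294.9375) + (-156.8125) + (38.1175) + (-75.6425) = -423.0275
Denominator Σ(z_t−z̄)² = 1082.2550
r_1 = -423.0275 / 1082.2550 = -0.391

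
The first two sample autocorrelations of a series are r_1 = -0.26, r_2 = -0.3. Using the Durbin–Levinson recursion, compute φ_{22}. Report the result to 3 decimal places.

-0.394

φ_{22} = (r_2 − r_1²) / (1 − r_1²)
r_1² = (-0.26)² = 0.0676
Numerator = -0.3 − 0.0676 = -0.3676; denominator = 1 − 0.0676 = 0.9324
φ_{22} = -0.3676 / 0.9324 = -0.394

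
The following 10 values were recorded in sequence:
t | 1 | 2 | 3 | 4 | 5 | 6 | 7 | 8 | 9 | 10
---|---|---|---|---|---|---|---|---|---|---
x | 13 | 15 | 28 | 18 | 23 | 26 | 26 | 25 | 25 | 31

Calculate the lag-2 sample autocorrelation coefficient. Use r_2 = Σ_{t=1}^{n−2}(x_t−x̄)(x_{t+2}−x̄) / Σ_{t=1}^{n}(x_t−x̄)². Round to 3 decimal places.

0.010

Mean x̄ = (13 + 15 + 28 + 18 + 23 + 26 + 26 + 25 + 25 + 31)/10 = 23.0000
Numerator Σ_{t=1}^{8}(x_t−x̄)(x_{t+2}−x̄) = 3.0000
Denominator Σ(x_t−x̄)² = 304.0000
r_2 = 3.0000 / 304.0000 = 0.010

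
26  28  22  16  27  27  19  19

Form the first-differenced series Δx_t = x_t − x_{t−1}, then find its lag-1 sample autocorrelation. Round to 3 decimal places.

First differences Δx: 2, -6, -6, 11, 0, -8, 0
Mean of differences = -1.0000
Numerator Σ(Δx_t−Δx̄)(Δx_{t+1}−Δx̄) = -52.0000
Denominator Σ(Δx_t−Δx̄)² = 254.0000
r_1(Δx) = -52.0000 / 254.0000 = -0.205

-0.205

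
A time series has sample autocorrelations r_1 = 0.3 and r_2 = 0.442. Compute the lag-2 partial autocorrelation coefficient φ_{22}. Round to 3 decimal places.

φ_{22} = (r_2 − r_1²) / (1 − r_1²)
r_1² = (0.3)² = 0.09
Numerator = 0.442 − 0.0900 = 0.3520; denominator = 1 − 0.0900 = 0.9100
φ_{22} = 0.3520 / 0.9100 = 0.387

0.387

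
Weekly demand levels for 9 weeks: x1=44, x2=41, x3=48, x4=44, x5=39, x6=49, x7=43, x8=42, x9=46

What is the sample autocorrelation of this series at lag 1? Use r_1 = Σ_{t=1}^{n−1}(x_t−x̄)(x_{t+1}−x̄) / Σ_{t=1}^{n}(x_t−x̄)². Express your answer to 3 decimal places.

Mean x̄ = (44 + 41 + 48 + 44 + 39 + 49 + 43 + 42 + 46)/9 = 44.0000
Numerator Σ_{t=1}^{8}(x_t−x̄)(x_{t+1}−x̄) = -44.0000
Denominator Σ(x_t−x̄)² = 84.0000
r_1 = -44.0000 / 84.0000 = -0.524

-0.524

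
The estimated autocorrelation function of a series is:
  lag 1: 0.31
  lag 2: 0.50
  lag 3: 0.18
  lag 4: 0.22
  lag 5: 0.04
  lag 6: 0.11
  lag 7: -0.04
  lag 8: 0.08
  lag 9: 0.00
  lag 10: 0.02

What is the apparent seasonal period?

The largest autocorrelation is r_2 = 0.50; the remaining lags stay at or below 0.31.
The dominant spike at lag 2 indicates a seasonal period of 2.

2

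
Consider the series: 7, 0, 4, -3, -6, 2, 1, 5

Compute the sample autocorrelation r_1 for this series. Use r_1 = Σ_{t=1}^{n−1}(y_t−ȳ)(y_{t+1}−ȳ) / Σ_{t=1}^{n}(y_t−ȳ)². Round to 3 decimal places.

0.015

Mean ȳ = (7 + 0 + 4 − 3 − 6 + 2 + 1 + 5)/8 = 1.2500
Deviations from mean: 5.7500, -1.2500, 2.7500, -4.2500, -7.2500, 0.7500, -0.2500, 3.7500
Σ(y_t−ȳ)(y_{t+1}−ȳ) = (-7.1875) + (-3.4375) + (-11.6875) + (30.8125) + (-5.4375) + (-0.1875) + (-0.9375) = 1.9375
Denominator Σ(y_t−ȳ)² = 127.5000
r_1 = 1.9375 / 127.5000 = 0.015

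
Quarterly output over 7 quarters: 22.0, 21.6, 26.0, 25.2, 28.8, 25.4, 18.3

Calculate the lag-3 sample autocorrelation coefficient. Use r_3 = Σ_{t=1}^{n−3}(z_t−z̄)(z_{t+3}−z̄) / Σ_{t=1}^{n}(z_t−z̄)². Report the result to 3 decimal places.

Mean z̄ = (22.0 + 21.6 + 26.0 + 25.2 + 28.8 + 25.4 + 18.3)/7 = 23.9000
Deviations from mean: -1.9000, -2.3000, 2.1000, 1.3000, 4.9000, 1.5000, -5.6000
Numerator Σ_{t=1}^{4}(z_t−z̄)(z_{t+3}−z̄) = -17.8700
Denominator Σ(z_t−z̄)² = 72.6200
r_3 = -17.8700 / 72.6200 = -0.246

-0.246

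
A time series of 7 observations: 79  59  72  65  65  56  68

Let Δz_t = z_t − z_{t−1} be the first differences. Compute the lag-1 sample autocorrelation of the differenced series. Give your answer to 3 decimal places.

-0.569

First differences Δz: -20, 13, -7, 0, -9, 12
Mean of differences = -1.8333
Numerator Σ(Δz_t−Δz̄)(Δz_{t+1}−Δz̄) = -467.8611
Denominator Σ(Δz_t−Δz̄)² = 822.8333
r_1(Δz) = -467.8611 / 822.8333 = -0.569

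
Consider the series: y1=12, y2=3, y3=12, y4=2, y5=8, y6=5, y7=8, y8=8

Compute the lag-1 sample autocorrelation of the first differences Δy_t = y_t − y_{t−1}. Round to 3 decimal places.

First differences Δy: -9, 9, -10, 6, -3, 3, 0
Mean of differences = -0.5714
Numerator Σ(Δy_t−Δȳ)(Δy_{t+1}−Δȳ) = -255.4694
Denominator Σ(Δy_t−Δȳ)² = 313.7143
r_1(Δy) = -255.4694 / 313.7143 = -0.814

-0.814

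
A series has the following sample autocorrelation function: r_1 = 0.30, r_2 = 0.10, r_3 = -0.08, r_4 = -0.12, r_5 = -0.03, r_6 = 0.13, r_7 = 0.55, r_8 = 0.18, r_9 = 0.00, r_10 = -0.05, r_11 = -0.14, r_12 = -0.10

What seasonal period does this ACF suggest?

7

The largest autocorrelation is r_7 = 0.55; the remaining lags stay at or below 0.30. The elevated value at lag 1 (0.30), dropping to 0.10 at lag 2, reflects decaying short-term dependence rather than seasonality.
The dominant spike at lag 7 indicates a seasonal period of 7.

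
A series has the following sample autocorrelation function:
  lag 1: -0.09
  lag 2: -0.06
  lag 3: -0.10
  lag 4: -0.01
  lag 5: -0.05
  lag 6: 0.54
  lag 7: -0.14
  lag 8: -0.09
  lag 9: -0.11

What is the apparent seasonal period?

The largest autocorrelation is r_6 = 0.54; the remaining lags stay at or below -0.01.
The dominant spike at lag 6 indicates a seasonal period of 6.

6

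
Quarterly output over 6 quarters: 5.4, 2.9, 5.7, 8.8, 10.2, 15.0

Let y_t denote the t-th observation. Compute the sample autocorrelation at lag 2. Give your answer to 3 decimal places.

Mean ȳ = (5.4 + 2.9 + 5.7 + 8.8 + 10.2 + 15.0)/6 = 8.0000
Deviations from mean: -2.6000, -5.1000, -2.3000, 0.8000, 2.2000, 7.0000
Σ(y_t−ȳ)(y_{t+2}−ȳ) = (5.9800) + (-4.0800) + (-5.0600) + (5.6000) = 2.4400
Denominator Σ(y_t−ȳ)² = 92.5400
r_2 = 2.4400 / 92.5400 = 0.026

0.026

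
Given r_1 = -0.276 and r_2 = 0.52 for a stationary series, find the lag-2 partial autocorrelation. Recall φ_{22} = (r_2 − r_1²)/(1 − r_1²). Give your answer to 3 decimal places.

φ_{22} = (r_2 − r_1²) / (1 − r_1²)
r_1² = (-0.276)² = 0.076176
Numerator = 0.52 − 0.0762 = 0.4438; denominator = 1 − 0.0762 = 0.9238
φ_{22} = 0.4438 / 0.9238 = 0.480

0.480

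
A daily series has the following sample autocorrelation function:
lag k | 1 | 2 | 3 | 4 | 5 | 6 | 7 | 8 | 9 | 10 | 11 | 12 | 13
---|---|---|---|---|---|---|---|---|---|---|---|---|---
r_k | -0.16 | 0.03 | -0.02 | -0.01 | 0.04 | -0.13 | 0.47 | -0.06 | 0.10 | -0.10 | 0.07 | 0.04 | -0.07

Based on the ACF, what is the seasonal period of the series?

7

The largest autocorrelation is r_7 = 0.47; the remaining lags stay at or below 0.10.
The dominant spike at lag 7 indicates a seasonal period of 7.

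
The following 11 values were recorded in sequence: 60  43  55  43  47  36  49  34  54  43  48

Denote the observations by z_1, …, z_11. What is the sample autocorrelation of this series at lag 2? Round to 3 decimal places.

0.602

Mean z̄ = (60 + 43 + 55 + 43 + 47 + 36 + 49 + 34 + 54 + 43 + 48)/11 = 46.5455
Numerator Σ_{t=1}^{9}(z_t−z̄)(z_{t+2}−z̄) = 374.5868
Denominator Σ(z_t−z̄)² = 622.7273
r_2 = 374.5868 / 622.7273 = 0.602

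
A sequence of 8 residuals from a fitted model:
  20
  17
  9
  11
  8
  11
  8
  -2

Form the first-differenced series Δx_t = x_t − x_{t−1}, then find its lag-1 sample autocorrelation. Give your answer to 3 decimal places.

First differences Δx: -3, -8, 2, -3, 3, -3, -10
Mean of differences = -3.1429
Numerator Σ(Δx_t−Δx̄)(Δx_{t+1}−Δx̄) = -24.1633
Denominator Σ(Δx_t−Δx̄)² = 134.8571
r_1(Δx) = -24.1633 / 134.8571 = -0.179

-0.179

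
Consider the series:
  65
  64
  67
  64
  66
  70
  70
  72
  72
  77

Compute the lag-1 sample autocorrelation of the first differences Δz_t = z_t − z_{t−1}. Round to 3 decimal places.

First differences Δz: -1, 3, -3, 2, 4, 0, 2, 0, 5
Mean of differences = 1.3333
Numerator Σ(Δz_t−Δz̄)(Δz_{t+1}−Δz̄) = -22.4444
Denominator Σ(Δz_t−Δz̄)² = 52.0000
r_1(Δz) = -22.4444 / 52.0000 = -0.432

-0.432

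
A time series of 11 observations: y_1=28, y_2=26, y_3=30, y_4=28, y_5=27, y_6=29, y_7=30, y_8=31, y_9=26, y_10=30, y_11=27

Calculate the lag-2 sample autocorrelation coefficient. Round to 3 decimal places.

Mean ȳ = (28 + 26 + 30 + 28 + 27 + 29 + 30 + 31 + 26 + 30 + 27)/11 = 28.3636
Numerator Σ_{t=1}^{9}(y_t−ȳ)(y_{t+2}−ȳ) = 0.9174
Denominator Σ(y_t−ȳ)² = 30.5455
r_2 = 0.9174 / 30.5455 = 0.030

0.030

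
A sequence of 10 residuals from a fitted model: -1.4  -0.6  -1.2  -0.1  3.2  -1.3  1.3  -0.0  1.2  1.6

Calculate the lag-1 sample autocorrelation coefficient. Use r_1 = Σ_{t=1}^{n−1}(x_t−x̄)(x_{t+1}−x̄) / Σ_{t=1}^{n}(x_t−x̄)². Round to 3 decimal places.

Mean x̄ = (-1.4 − 0.6 − 1.2 − 0.1 + 3.2 − 1.3 + 1.3 − 0.0 + 1.2 + 1.6)/10 = 0.2700
Numerator Σ_{t=1}^{9}(x_t−x̄)(x_{t+1}−x̄) = -3.3179
Denominator Σ(x_t−x̄)² = 20.6610
r_1 = -3.3179 / 20.6610 = -0.161

-0.161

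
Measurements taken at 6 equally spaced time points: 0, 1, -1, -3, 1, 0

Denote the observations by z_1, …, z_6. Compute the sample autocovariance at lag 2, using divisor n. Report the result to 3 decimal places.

-0.926

Mean z̄ = (0 + 1 − 1 − 3 + 1 + 0)/6 = -0.3333
Σ_{t=1}^{4}(z_t−z̄)(z_{t+2}−z̄) = -5.5556
γ_2 = -5.5556 / 6 = -0.926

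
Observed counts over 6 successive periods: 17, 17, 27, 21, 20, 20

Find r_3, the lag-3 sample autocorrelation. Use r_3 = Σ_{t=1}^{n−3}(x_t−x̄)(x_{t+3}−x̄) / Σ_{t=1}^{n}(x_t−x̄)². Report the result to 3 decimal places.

Mean x̄ = (17 + 17 + 27 + 21 + 20 + 20)/6 = 20.3333
Deviations from mean: -3.3333, -3.3333, 6.6667, 0.6667, -0.3333, -0.3333
Σ(x_t−x̄)(x_{t+3}−x̄) = (-2.2222) + (1.1111) + (-2.2222) = -3.3333
Denominator Σ(x_t−x̄)² = 67.3333
r_3 = -3.3333 / 67.3333 = -0.050

-0.050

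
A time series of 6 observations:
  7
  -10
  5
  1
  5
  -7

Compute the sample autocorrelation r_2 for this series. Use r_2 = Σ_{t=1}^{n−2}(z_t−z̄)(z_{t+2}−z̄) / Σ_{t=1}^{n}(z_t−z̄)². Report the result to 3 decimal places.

0.169

Mean z̄ = (7 − 10 + 5 + 1 + 5 − 7)/6 = 0.1667
Numerator Σ_{t=1}^{4}(z_t−z̄)(z_{t+2}−z̄) = 41.9444
Denominator Σ(z_t−z̄)² = 248.8333
r_2 = 41.9444 / 248.8333 = 0.169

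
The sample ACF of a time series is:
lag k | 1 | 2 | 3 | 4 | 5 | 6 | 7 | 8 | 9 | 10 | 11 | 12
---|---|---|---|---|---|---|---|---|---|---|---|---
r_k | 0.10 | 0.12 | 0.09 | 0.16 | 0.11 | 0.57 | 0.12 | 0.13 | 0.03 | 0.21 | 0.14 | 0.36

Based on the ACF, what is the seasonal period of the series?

The largest autocorrelation is r_6 = 0.57, with a weaker echo at lag 12 (0.36); the remaining lags stay at or below 0.21.
The dominant spike at lag 6 indicates a seasonal period of 6.

6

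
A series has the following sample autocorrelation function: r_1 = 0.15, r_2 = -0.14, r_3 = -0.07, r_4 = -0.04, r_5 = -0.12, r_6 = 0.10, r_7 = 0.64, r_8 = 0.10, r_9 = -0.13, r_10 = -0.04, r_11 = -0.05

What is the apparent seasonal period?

The largest autocorrelation is r_7 = 0.64; the remaining lags stay at or below 0.15.
The dominant spike at lag 7 indicates a seasonal period of 7.

7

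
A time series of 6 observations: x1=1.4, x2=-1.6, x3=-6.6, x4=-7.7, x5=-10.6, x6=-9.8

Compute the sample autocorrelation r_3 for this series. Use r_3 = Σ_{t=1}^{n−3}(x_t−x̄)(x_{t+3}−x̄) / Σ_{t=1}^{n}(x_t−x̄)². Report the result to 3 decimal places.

Mean x̄ = (1.4 − 1.6 − 6.6 − 7.7 − 10.6 − 9.8)/6 = -5.8167
Numerator Σ_{t=1}^{3}(x_t−x̄)(x_{t+3}−x̄) = -30.6408
Denominator Σ(x_t−x̄)² = 112.7683
r_3 = -30.6408 / 112.7683 = -0.272

-0.272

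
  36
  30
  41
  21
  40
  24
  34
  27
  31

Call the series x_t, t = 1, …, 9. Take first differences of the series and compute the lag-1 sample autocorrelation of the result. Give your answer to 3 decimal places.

First differences Δx: -6, 11, -20, 19, -16, 10, -7, 4
Mean of differences = -0.6250
Numerator Σ(Δx_t−Δx̄)(Δx_{t+1}−Δx̄) = -1230.2656
Denominator Σ(Δx_t−Δx̄)² = 1335.8750
r_1(Δx) = -1230.2656 / 1335.8750 = -0.921

-0.921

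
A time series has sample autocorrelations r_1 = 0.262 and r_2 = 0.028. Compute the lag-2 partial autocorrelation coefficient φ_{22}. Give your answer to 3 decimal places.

φ_{22} = (r_2 − r_1²) / (1 − r_1²)
r_1² = (0.262)² = 0.068644
Numerator = 0.028 − 0.0686 = -0.0406; denominator = 1 − 0.0686 = 0.9314
φ_{22} = -0.0406 / 0.9314 = -0.044

-0.044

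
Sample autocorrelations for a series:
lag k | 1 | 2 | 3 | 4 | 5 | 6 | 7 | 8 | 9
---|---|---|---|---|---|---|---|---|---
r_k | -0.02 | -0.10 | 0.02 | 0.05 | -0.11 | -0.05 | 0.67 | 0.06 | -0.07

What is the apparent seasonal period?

7

The largest autocorrelation is r_7 = 0.67; the remaining lags stay at or below 0.06.
The dominant spike at lag 7 indicates a seasonal period of 7.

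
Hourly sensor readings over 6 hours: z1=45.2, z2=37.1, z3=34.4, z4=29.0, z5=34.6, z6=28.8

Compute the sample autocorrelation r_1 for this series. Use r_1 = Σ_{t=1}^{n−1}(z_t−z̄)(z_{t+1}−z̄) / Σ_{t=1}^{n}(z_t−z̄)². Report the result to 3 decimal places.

Mean z̄ = (45.2 + 37.1 + 34.4 + 29.0 + 34.6 + 28.8)/6 = 34.8500
Σ(z_t−z̄)(z_{t+1}−z̄) = (23.2875) + (-1.0125) + (2.6325) + (1.4625) + (1.5125) = 27.8825
Denominator Σ(z_t−z̄)² = 183.2750
r_1 = 27.8825 / 183.2750 = 0.152

0.152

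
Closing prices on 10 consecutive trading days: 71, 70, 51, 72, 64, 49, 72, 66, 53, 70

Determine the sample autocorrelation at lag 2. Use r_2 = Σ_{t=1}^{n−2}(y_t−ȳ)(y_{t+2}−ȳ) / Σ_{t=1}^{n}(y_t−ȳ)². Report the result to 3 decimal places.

Mean ȳ = (71 + 70 + 51 + 72 + 64 + 49 + 72 + 66 + 53 + 70)/10 = 63.8000
Numerator Σ_{t=1}^{8}(y_t−ȳ)(y_{t+2}−ȳ) = -271.0800
Denominator Σ(y_t−ȳ)² = 767.6000
r_2 = -271.0800 / 767.6000 = -0.353

-0.353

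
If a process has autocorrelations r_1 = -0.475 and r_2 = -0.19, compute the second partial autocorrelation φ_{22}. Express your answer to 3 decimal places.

-0.537

φ_{22} = (r_2 − r_1²) / (1 − r_1²)
r_1² = (-0.475)² = 0.225625
Numerator = -0.19 − 0.2256 = -0.4156; denominator = 1 − 0.2256 = 0.7744
φ_{22} = -0.4156 / 0.7744 = -0.537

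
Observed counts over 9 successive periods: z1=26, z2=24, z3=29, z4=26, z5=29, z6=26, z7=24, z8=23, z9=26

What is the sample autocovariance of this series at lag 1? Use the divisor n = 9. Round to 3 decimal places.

-0.014

Mean z̄ = (26 + 24 + 29 + 26 + 29 + 26 + 24 + 23 + 26)/9 = 25.8889
Σ_{t=1}^{8}(z_t−z̄)(z_{t+1}−z̄) = -0.1235
γ_1 = -0.1235 / 9 = -0.014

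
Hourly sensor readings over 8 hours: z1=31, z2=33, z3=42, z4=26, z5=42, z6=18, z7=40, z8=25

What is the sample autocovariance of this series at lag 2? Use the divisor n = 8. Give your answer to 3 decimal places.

Mean z̄ = (31 + 33 + 42 + 26 + 42 + 18 + 40 + 25)/8 = 32.1250
Deviations: -1.1250, 0.8750, 9.8750, -6.1250, 9.8750, -14.1250, 7.8750, -7.1250
Σ_{t=1}^{6}(z_t−z̄)(z_{t+2}−z̄) = 345.9688
γ_2 = 345.9688 / 8 = 43.246

43.246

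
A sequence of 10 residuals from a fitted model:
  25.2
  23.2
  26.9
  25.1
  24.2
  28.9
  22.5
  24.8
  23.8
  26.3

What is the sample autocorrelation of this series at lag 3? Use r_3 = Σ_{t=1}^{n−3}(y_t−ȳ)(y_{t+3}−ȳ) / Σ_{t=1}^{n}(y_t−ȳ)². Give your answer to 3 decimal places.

Mean ȳ = (25.2 + 23.2 + 26.9 + 25.1 + 24.2 + 28.9 + 22.5 + 24.8 + 23.8 + 26.3)/10 = 25.0900
Σ(y_t−ȳ)(y_{t+3}−ȳ) = (0.0011) + (1.6821) + (6.8961) + (-0.0259) + (0.2581) + (-4.9149) + (-3.1339) = 0.7627
Denominator Σ(y_t−ȳ)² = 32.0890
r_3 = 0.7627 / 32.0890 = 0.024

0.024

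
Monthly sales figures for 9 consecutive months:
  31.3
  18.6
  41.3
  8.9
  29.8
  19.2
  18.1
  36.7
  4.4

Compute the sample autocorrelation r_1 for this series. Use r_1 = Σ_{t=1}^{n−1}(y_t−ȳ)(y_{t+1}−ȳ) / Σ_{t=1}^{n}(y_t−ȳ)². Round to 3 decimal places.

Mean ȳ = (31.3 + 18.6 + 41.3 + 8.9 + 29.8 + 19.2 + 18.1 + 36.7 + 4.4)/9 = 23.1444
Numerator Σ_{t=1}^{8}(y_t−ȳ)(y_{t+1}−ȳ) = -801.8164
Denominator Σ(y_t−ȳ)² = 1240.1022
r_1 = -801.8164 / 1240.1022 = -0.647

-0.647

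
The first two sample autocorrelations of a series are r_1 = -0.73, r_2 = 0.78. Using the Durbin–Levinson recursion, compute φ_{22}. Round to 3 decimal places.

φ_{22} = (r_2 − r_1²) / (1 − r_1²)
r_1² = (-0.73)² = 0.5329
Numerator = 0.78 − 0.5329 = 0.2471; denominator = 1 − 0.5329 = 0.4671
φ_{22} = 0.2471 / 0.4671 = 0.529

0.529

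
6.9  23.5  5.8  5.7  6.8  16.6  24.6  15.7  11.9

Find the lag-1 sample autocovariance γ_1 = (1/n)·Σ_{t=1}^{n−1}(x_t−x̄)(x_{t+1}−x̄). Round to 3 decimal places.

0.614

Mean x̄ = (6.9 + 23.5 + 5.8 + 5.7 + 6.8 + 16.6 + 24.6 + 15.7 + 11.9)/9 = 13.0556
Σ_{t=1}^{8}(x_t−x̄)(x_{t+1}−x̄) = 5.5291
γ_1 = 5.5291 / 9 = 0.614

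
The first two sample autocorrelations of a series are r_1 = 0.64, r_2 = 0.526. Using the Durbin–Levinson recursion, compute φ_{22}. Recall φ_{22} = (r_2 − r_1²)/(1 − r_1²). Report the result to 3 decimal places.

0.197

φ_{22} = (r_2 − r_1²) / (1 − r_1²)
r_1² = (0.64)² = 0.4096
Numerator = 0.526 − 0.4096 = 0.1164; denominator = 1 − 0.4096 = 0.5904
φ_{22} = 0.1164 / 0.5904 = 0.197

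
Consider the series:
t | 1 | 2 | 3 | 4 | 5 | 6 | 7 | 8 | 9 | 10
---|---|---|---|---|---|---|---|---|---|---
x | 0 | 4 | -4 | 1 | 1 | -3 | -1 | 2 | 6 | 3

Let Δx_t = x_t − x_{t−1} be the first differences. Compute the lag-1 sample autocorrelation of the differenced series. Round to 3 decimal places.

First differences Δx: 4, -8, 5, 0, -4, 2, 3, 4, -3
Mean of differences = 0.3333
Numerator Σ(Δx_t−Δx̄)(Δx_{t+1}−Δx̄) = -74.7778
Denominator Σ(Δx_t−Δx̄)² = 158.0000
r_1(Δx) = -74.7778 / 158.0000 = -0.473

-0.473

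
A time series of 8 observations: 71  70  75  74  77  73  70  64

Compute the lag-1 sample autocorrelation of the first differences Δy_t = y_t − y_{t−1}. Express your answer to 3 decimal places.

First differences Δy: -1, 5, -1, 3, -4, -3, -6
Mean of differences = -1.0000
Numerator Σ(Δy_t−Δȳ)(Δy_{t+1}−Δȳ) = 4.0000
Denominator Σ(Δy_t−Δȳ)² = 90.0000
r_1(Δy) = 4.0000 / 90.0000 = 0.044

0.044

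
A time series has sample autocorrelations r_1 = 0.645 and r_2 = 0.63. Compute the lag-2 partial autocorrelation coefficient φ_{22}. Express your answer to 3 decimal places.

0.366

φ_{22} = (r_2 − r_1²) / (1 − r_1²)
r_1² = (0.645)² = 0.416025
Numerator = 0.63 − 0.4160 = 0.2140; denominator = 1 − 0.4160 = 0.5840
φ_{22} = 0.2140 / 0.5840 = 0.366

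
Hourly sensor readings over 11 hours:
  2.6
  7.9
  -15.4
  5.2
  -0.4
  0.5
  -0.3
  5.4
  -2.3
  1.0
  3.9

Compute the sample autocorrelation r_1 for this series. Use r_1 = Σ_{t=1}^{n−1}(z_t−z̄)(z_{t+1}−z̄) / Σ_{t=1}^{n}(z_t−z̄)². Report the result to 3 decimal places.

-0.522

Mean z̄ = (2.6 + 7.9 − 15.4 + 5.2 − 0.4 + 0.5 − 0.3 + 5.4 − 2.3 + 1.0 + 3.9)/11 = 0.7364
Numerator Σ_{t=1}^{10}(z_t−z̄)(z_{t+1}−z̄) = -197.7904
Denominator Σ(z_t−z̄)² = 378.5655
r_1 = -197.7904 / 378.5655 = -0.522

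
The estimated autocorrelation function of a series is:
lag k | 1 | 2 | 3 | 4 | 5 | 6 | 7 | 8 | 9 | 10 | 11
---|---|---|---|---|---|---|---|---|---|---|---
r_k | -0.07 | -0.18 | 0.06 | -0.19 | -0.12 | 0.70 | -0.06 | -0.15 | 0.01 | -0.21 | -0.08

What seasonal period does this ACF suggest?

The largest autocorrelation is r_6 = 0.70; the remaining lags stay at or below 0.06.
The dominant spike at lag 6 indicates a seasonal period of 6.

6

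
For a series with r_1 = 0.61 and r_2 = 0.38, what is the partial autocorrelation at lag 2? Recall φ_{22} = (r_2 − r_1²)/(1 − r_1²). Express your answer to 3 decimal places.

0.013

φ_{22} = (r_2 − r_1²) / (1 − r_1²)
r_1² = (0.61)² = 0.3721
Numerator = 0.38 − 0.3721 = 0.0079; denominator = 1 − 0.3721 = 0.6279
φ_{22} = 0.0079 / 0.6279 = 0.013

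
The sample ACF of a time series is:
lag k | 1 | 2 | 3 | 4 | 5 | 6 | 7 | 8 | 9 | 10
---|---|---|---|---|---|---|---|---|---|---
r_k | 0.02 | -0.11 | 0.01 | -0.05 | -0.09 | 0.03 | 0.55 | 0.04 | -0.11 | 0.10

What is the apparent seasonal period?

The largest autocorrelation is r_7 = 0.55; the remaining lags stay at or below 0.10.
The dominant spike at lag 7 indicates a seasonal period of 7.

7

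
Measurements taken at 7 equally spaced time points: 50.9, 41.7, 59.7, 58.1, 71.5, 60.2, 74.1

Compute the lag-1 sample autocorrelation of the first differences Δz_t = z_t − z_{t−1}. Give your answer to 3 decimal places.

-0.743

First differences Δz: -9.2, 18.0, -1.6, 13.4, -11.3, 13.9
Mean of differences = 3.8667
Numerator Σ(Δz_t−Δz̄)(Δz_{t+1}−Δz̄) = -610.8144
Denominator Σ(Δz_t−Δz̄)² = 821.9533
r_1(Δz) = -610.8144 / 821.9533 = -0.743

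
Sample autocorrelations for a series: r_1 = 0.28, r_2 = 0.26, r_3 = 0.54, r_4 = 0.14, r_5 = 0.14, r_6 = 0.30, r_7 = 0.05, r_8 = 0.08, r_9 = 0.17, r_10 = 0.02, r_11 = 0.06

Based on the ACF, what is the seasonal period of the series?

The largest autocorrelation is r_3 = 0.54, with a weaker echo at lag 6 (0.30); the remaining lags stay at or below 0.28. The elevated value at lag 1 (0.28), dropping to 0.26 at lag 2, reflects decaying short-term dependence rather than seasonality.
The dominant spike at lag 3 indicates a seasonal period of 3.

3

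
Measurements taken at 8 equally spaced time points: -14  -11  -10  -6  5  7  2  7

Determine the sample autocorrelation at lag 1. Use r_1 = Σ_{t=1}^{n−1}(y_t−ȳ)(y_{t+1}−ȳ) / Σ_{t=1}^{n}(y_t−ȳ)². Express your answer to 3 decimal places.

0.600

Mean ȳ = (-14 − 11 − 10 − 6 + 5 + 7 + 2 + 7)/8 = -2.5000
Deviations from mean: -11.5000, -8.5000, -7.5000, -3.5000, 7.5000, 9.5000, 4.5000, 9.5000
Σ(y_t−ȳ)(y_{t+1}−ȳ) = (97.7500) + (63.7500) + (26.2500) + (-26.2500) + (71.2500) + (42.7500) + (42.7500) = 318.2500
Denominator Σ(y_t−ȳ)² = 530.0000
r_1 = 318.2500 / 530.0000 = 0.600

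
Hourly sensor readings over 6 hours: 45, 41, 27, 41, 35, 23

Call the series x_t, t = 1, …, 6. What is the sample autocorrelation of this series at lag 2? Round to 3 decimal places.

-0.305

Mean x̄ = (45 + 41 + 27 + 41 + 35 + 23)/6 = 35.3333
Σ(x_t−x̄)(x_{t+2}−x̄) = (-80.5556) + (32.1111) + (2.7778) + (-69.8889) = -115.5556
Denominator Σ(x_t−x̄)² = 379.3333
r_2 = -115.5556 / 379.3333 = -0.305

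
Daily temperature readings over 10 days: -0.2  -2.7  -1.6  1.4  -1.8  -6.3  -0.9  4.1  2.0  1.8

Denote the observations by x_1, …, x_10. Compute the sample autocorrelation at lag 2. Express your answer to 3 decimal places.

Mean x̄ = (-0.2 − 2.7 − 1.6 + 1.4 − 1.8 − 6.3 − 0.9 + 4.1 + 2.0 + 1.8)/10 = -0.4200
Numerator Σ_{t=1}^{8}(x_t−x̄)(x_{t+2}−x̄) = -30.5248
Denominator Σ(x_t−x̄)² = 77.8760
r_2 = -30.5248 / 77.8760 = -0.392

-0.392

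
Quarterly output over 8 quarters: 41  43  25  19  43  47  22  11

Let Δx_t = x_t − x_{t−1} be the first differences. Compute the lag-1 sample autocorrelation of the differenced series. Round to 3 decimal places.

First differences Δx: 2, -18, -6, 24, 4, -25, -11
Mean of differences = -4.2857
Numerator Σ(Δx_t−Δx̄)(Δx_{t+1}−Δx̄) = 90.6327
Denominator Σ(Δx_t−Δx̄)² = 1573.4286
r_1(Δx) = 90.6327 / 1573.4286 = 0.058

0.058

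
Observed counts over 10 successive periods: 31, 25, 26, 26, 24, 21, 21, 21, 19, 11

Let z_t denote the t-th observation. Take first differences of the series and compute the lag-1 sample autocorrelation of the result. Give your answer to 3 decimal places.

First differences Δz: -6, 1, 0, -2, -3, 0, 0, -2, -8
Mean of differences = -2.2222
Numerator Σ(Δz_t−Δz̄)(Δz_{t+1}−Δz̄) = -2.2716
Denominator Σ(Δz_t−Δz̄)² = 73.5556
r_1(Δz) = -2.2716 / 73.5556 = -0.031

-0.031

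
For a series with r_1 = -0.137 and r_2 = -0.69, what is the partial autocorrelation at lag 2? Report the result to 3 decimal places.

φ_{22} = (r_2 − r_1²) / (1 − r_1²)
r_1² = (-0.137)² = 0.018769
Numerator = -0.69 − 0.0188 = -0.7088; denominator = 1 − 0.0188 = 0.9812
φ_{22} = -0.7088 / 0.9812 = -0.722

-0.722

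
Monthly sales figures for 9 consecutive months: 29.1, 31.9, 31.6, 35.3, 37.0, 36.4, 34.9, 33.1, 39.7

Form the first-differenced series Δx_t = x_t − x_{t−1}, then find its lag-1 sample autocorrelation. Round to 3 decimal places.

-0.139

First differences Δx: 2.8, -0.3, 3.7, 1.7, -0.6, -1.5, -1.8, 6.6
Mean of differences = 1.3250
Numerator Σ(Δx_t−Δx̄)(Δx_{t+1}−Δx̄) = -8.3056
Denominator Σ(Δx_t−Δx̄)² = 59.8750
r_1(Δx) = -8.3056 / 59.8750 = -0.139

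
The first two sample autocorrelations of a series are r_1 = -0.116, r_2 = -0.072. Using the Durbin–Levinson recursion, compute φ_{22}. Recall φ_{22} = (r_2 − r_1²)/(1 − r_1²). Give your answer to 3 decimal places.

-0.087

φ_{22} = (r_2 − r_1²) / (1 − r_1²)
r_1² = (-0.116)² = 0.013456
Numerator = -0.072 − 0.0135 = -0.0855; denominator = 1 − 0.0135 = 0.9865
φ_{22} = -0.0855 / 0.9865 = -0.087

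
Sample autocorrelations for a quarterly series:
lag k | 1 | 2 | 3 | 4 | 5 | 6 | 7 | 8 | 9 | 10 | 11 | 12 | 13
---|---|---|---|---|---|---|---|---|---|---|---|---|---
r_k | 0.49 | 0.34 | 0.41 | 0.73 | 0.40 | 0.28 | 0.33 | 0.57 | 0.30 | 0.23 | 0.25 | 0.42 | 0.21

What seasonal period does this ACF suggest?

4

The largest autocorrelation is r_4 = 0.73, with a weaker echo at lag 8 (0.57); the remaining lags stay at or below 0.49. The elevated value at lag 1 (0.49), dropping to 0.34 at lag 2, reflects decaying short-term dependence rather than seasonality.
The dominant spike at lag 4 indicates a seasonal period of 4.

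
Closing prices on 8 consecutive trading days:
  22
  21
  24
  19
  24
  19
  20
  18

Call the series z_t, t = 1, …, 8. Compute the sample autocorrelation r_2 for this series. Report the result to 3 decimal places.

0.521

Mean z̄ = (22 + 21 + 24 + 19 + 24 + 19 + 20 + 18)/8 = 20.8750
Σ(z_t−z̄)(z_{t+2}−z̄) = (3.5156) + (-0.2344) + (9.7656) + (3.5156) + (-2.7344) + (5.3906) = 19.2188
Denominator Σ(z_t−z̄)² = 36.8750
r_2 = 19.2188 / 36.8750 = 0.521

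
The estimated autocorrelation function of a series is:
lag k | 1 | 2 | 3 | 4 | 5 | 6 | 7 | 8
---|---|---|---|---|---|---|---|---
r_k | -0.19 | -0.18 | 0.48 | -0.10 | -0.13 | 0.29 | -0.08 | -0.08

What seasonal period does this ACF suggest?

The largest autocorrelation is r_3 = 0.48, with a weaker echo at lag 6 (0.29); the remaining lags stay at or below -0.08.
The dominant spike at lag 3 indicates a seasonal period of 3.

3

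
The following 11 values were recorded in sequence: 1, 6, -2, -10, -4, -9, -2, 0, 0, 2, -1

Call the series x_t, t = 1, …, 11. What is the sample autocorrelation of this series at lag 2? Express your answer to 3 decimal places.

-0.040

Mean x̄ = (1 + 6 − 2 − 10 − 4 − 9 − 2 + 0 + 0 + 2 − 1)/11 = -1.7273
Numerator Σ_{t=1}^{9}(x_t−x̄)(x_{t+2}−x̄) = -8.6033
Denominator Σ(x_t−x̄)² = 214.1818
r_2 = -8.6033 / 214.1818 = -0.040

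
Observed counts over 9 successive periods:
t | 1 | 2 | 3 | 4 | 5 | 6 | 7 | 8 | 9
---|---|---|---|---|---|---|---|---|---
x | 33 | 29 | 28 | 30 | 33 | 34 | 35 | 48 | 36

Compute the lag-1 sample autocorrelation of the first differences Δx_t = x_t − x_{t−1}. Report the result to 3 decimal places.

First differences Δx: -4, -1, 2, 3, 1, 1, 13, -12
Mean of differences = 0.3750
Numerator Σ(Δx_t−Δx̄)(Δx_{t+1}−Δx̄) = -138.2656
Denominator Σ(Δx_t−Δx̄)² = 343.8750
r_1(Δx) = -138.2656 / 343.8750 = -0.402

-0.402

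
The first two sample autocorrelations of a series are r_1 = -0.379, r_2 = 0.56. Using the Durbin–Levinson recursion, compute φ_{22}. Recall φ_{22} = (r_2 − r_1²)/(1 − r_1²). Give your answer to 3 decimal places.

0.486

φ_{22} = (r_2 − r_1²) / (1 − r_1²)
r_1² = (-0.379)² = 0.143641
Numerator = 0.56 − 0.1436 = 0.4164; denominator = 1 − 0.1436 = 0.8564
φ_{22} = 0.4164 / 0.8564 = 0.486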